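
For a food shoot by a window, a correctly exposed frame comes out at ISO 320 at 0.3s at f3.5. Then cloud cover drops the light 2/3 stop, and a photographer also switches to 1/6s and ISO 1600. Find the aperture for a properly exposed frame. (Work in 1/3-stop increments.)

Scene light: 2/3 stop darker.
Shutter speed: 0.3 → 1/4 → 1/5 → 1/6 — 1 stop shorter (darker).
ISO: 320 → 400 → 500 → 640 → 800 → 1000 → 1250 → 1600 — 2 1/3 stops raised (brighter).
Net so far: 2/3 stop brighter. Aperture: f/3.5 → f/4 → f/4.5.

f/4.5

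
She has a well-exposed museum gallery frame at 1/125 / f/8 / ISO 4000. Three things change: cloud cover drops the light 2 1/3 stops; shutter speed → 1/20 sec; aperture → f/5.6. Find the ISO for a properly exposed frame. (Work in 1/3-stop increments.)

Scene light: 2 1/3 stops darker.
Shutter speed: 1/125 → 1/100 → 1/80 → 1/60 → 1/50 → 1/40 → 1/30 → 1/25 → 1/20 — 2 2/3 stops longer (brighter).
Aperture: f/8 → f/7.1 → f/6.3 → f/5.6 — 1 stop wider (brighter).
Net so far: 1 1/3 stops brighter. ISO: 4000 → 3200 → 2500 → 2000 → 1600.

ISO 1600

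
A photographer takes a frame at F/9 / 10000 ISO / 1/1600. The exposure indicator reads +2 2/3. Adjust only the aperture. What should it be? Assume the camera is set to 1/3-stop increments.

f/22

Overexposed by 2 2/3 stops → need 2 2/3 stops darker.
Aperture: f/9 → f/10 → f/11 → f/13 → f/14 → f/16 → f/18 → f/20 → f/22.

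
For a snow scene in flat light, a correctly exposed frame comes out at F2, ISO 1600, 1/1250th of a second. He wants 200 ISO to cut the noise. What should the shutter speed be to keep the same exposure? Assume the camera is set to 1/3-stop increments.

1/160s

ISO: 1600 → 1250 → 1000 → 800 → 640 → 500 → 400 → 320 → 250 → 200 — 3 stops lower (darker).
Need 3 stops brighter from the shutter speed: 1/1250 → 1/1000 → 1/800 → 1/640 → 1/500 → 1/400 → 1/320 → 1/250 → 1/200 → 1/160.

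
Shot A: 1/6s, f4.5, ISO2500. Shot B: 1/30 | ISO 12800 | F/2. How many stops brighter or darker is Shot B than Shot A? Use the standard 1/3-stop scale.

2 1/3 stops brighter

Aperture: f/4.5 → f/4 → f/3.5 → f/3.2 → f/2.8 → f/2.5 → f/2.2 → f/2 — 2 1/3 stops larger aperture (brighter).
Shutter speed: 1/6 → 1/8 → 1/10 → 1/13 → 1/15 → 1/20 → 1/25 → 1/30 — 2 1/3 stops shorter (darker).
ISO: 2500 → 3200 → 4000 → 5000 → 6400 → 8000 → 10000 → 12800 — 2 1/3 stops raised (brighter).
Net: +2 1/3 −2 1/3 +2 1/3 = +2 1/3 stops.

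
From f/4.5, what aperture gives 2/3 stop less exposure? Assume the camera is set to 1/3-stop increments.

Aperture: f/4.5 → f/5 → f/5.6 — 2/3 stop stopped down (darker).

f/5.6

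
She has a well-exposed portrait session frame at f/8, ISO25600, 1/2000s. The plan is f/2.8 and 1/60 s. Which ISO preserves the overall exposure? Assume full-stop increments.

Aperture: f/8 → f/5.6 → f/4 → f/2.8 — 3 stops larger aperture (brighter).
Shutter speed: 1/2000 → 1/1000 → 1/500 → 1/250 → 1/125 → 1/60 — 5 stops slower (brighter).
Net change so far: 8 stops brighter. Offset with the ISO: 25600 → 12800 → 6400 → 3200 → 1600 → 800 → 400 → 200 → 100.

ISO 100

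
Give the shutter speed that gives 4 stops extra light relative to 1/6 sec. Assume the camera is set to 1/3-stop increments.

Shutter speed: 1/6 → 1/5 → 1/4 → 0.3 → 0.4 → 0.5 → 0.6 → 0.8 → 1 → 1.3 → 1.6 → 2 → 2.5 — 4 stops longer (brighter).

2.5 s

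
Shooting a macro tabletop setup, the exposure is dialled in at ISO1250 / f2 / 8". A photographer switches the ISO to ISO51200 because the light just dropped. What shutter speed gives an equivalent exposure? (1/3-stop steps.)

ISO: 1250 → 1600 → 2000 → 2500 → 3200 → 4000 → 5000 → 6400 → 8000 → 10000 → 12800 → 16000 → 20000 → 25600 → 32000 → 40000 → 51200 — 5 1/3 stops raised (brighter).
Need 5 1/3 stops darker from the shutter speed: 8 → 6 → 5 → 4 → 3.2 → 2.5 → 2 → 1.6 → 1.3 → 1 → 0.8 → 0.6 → 0.5 → 0.4 → 0.3 → 1/4 → 1/5.

1/5s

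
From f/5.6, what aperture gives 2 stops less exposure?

Aperture: f/5.6 → f/8 → f/11 — 2 stops smaller aperture (darker).

f/11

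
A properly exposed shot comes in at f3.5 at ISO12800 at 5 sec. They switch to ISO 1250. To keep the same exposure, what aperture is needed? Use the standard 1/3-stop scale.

ISO: 12800 → 10000 → 8000 → 6400 → 5000 → 4000 → 3200 → 2500 → 2000 → 1600 → 1250 — 3 1/3 stops dropped (darker).
Need 3 1/3 stops brighter from the aperture: f/3.5 → f/3.2 → f/2.8 → f/2.5 → f/2.2 → f/2 → f/1.8 → f/1.6 → f/1.4 → f/1.2 → f/1.1.

f/1.1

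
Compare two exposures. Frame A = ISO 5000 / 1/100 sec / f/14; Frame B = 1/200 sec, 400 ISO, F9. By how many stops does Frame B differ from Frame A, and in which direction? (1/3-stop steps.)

Aperture: f/14 → f/13 → f/11 → f/10 → f/9 — 1 1/3 stops larger aperture (brighter).
Shutter speed: 1/100 → 1/125 → 1/160 → 1/200 — 1 stop shorter (darker).
ISO: 5000 → 4000 → 3200 → 2500 → 2000 → 1600 → 1250 → 1000 → 800 → 640 → 500 → 400 — 3 2/3 stops dropped (darker).
Net: +1 1/3 −1 −3 2/3 = −3 1/3 stops.

3 1/3 stops darker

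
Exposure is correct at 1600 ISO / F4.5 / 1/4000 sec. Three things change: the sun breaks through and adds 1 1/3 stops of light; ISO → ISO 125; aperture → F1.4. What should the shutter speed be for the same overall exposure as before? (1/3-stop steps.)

Scene light: 1 1/3 stops brighter.
ISO: 1600 → 1250 → 1000 → 800 → 640 → 500 → 400 → 320 → 250 → 200 → 160 → 125 — 3 2/3 stops dropped (darker).
Aperture: f/4.5 → f/4 → f/3.5 → f/3.2 → f/2.8 → f/2.5 → f/2.2 → f/2 → f/1.8 → f/1.6 → f/1.4 — 3 1/3 stops wider (brighter).
Net so far: 1 stop brighter. Shutter speed: 1/4000 → 1/5000 → 1/6400 → 1/8000.

1/8000s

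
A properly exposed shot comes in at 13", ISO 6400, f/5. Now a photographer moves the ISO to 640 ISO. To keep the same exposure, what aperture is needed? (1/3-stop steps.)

ISO: 6400 → 5000 → 4000 → 3200 → 2500 → 2000 → 1600 → 1250 → 1000 → 800 → 640 — 3 1/3 stops lower (darker).
Need 3 1/3 stops brighter from the aperture: f/5 → f/4.5 → f/4 → f/3.5 → f/3.2 → f/2.8 → f/2.5 → f/2.2 → f/2 → f/1.8 → f/1.6.

f/1.6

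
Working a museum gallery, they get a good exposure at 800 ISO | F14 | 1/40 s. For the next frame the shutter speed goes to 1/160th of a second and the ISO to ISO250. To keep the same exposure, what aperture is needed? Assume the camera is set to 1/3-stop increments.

Shutter speed: 1/40 → 1/50 → 1/60 → 1/80 → 1/100 → 1/125 → 1/160 — 2 stops shorter (darker).
ISO: 800 → 640 → 500 → 400 → 320 → 250 — 1 2/3 stops lower (darker).
Net change so far: 3 2/3 stops darker. Offset with the aperture: f/14 → f/13 → f/11 → f/10 → f/9 → f/8 → f/7.1 → f/6.3 → f/5.6 → f/5 → f/4.5 → f/4.

f/4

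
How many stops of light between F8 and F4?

f/8 → f/5.6 → f/4 — count the steps: 2 stops.

2 stops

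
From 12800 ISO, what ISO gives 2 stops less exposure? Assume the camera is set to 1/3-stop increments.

ISO 3200

ISO: 12800 → 10000 → 8000 → 6400 → 5000 → 4000 → 3200 — 2 stops lower (darker).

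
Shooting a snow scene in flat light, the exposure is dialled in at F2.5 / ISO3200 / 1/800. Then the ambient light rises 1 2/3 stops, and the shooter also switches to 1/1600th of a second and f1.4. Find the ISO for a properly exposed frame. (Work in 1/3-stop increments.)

ISO 640

Scene light: 1 2/3 stops brighter.
Shutter speed: 1/800 → 1/1000 → 1/1250 → 1/1600 — 1 stop faster (darker).
Aperture: f/2.5 → f/2.2 → f/2 → f/1.8 → f/1.6 → f/1.4 — 1 2/3 stops larger aperture (brighter).
Net so far: 2 1/3 stops brighter. ISO: 3200 → 2500 → 2000 → 1600 → 1250 → 1000 → 800 → 640.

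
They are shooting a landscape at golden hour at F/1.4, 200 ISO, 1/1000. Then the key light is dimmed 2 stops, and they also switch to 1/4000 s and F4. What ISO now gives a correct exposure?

Scene light: 2 stops darker.
Shutter speed: 1/1000 → 1/2000 → 1/4000 — 2 stops faster (darker).
Aperture: f/1.4 → f/2 → f/2.8 → f/4 — 3 stops stopped down (darker).
Net so far: 7 stops darker. ISO: 200 → 400 → 800 → 1600 → 3200 → 6400 → 12800 → 25600.

ISO 25600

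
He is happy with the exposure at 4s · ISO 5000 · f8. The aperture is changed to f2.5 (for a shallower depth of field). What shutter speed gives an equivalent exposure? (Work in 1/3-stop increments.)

0.4 s

Aperture: f/8 → f/7.1 → f/6.3 → f/5.6 → f/5 → f/4.5 → f/4 → f/3.5 → f/3.2 → f/2.8 → f/2.5 — 3 1/3 stops larger aperture (brighter).
Need 3 1/3 stops darker from the shutter speed: 4 → 3.2 → 2.5 → 2 → 1.6 → 1.3 → 1 → 0.8 → 0.6 → 0.5 → 0.4.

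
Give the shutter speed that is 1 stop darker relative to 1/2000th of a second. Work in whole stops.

1/4000s

Shutter speed: 1/2000 → 1/4000 — 1 stop shorter (darker).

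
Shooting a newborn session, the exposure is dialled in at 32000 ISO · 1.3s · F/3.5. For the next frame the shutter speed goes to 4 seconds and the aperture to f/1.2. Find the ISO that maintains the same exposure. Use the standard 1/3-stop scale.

ISO 1250

Shutter speed: 1.3 → 1.6 → 2 → 2.5 → 3.2 → 4 — 1 2/3 stops slower (brighter).
Aperture: f/3.5 → f/3.2 → f/2.8 → f/2.5 → f/2.2 → f/2 → f/1.8 → f/1.6 → f/1.4 → f/1.2 — 3 stops larger aperture (brighter).
Net change so far: 4 2/3 stops brighter. Offset with the ISO: 32000 → 25600 → 20000 → 16000 → 12800 → 10000 → 8000 → 6400 → 5000 → 4000 → 3200 → 2500 → 2000 → 1600 → 1250.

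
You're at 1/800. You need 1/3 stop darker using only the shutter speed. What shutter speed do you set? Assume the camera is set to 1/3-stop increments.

1/1000s

Shutter speed: 1/800 → 1/1000 — 1/3 stop faster (darker).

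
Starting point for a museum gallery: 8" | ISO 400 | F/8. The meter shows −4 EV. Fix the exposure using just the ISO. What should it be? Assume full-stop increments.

ISO 6400

Underexposed by 4 stops → need 4 stops brighter.
ISO: 400 → 800 → 1600 → 3200 → 6400.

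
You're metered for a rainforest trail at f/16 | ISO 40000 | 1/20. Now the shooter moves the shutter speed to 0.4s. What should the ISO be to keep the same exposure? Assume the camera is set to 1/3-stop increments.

Shutter speed: 1/20 → 1/15 → 1/13 → 1/10 → 1/8 → 1/6 → 1/5 → 1/4 → 0.3 → 0.4 — 3 stops slower (brighter).
Need 3 stops darker from the ISO: 40000 → 32000 → 25600 → 20000 → 16000 → 12800 → 10000 → 8000 → 6400 → 5000.

ISO 5000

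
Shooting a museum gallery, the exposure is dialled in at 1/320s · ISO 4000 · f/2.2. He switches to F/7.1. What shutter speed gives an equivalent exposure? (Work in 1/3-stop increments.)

1/30s

Aperture: f/2.2 → f/2.5 → f/2.8 → f/3.2 → f/3.5 → f/4 → f/4.5 → f/5 → f/5.6 → f/6.3 → f/7.1 — 3 1/3 stops narrower (darker).
Need 3 1/3 stops brighter from the shutter speed: 1/320 → 1/250 → 1/200 → 1/160 → 1/125 → 1/100 → 1/80 → 1/60 → 1/50 → 1/40 → 1/30.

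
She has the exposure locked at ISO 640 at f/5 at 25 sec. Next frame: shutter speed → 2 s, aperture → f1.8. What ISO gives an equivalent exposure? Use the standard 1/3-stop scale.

ISO 1000

Shutter speed: 25 → 20 → 15 → 13 → 10 → 8 → 6 → 5 → 4 → 3.2 → 2.5 → 2 — 3 2/3 stops shorter (darker).
Aperture: f/5 → f/4.5 → f/4 → f/3.5 → f/3.2 → f/2.8 → f/2.5 → f/2.2 → f/2 → f/1.8 — 3 stops larger aperture (brighter).
Net change so far: 2/3 stop darker. Offset with the ISO: 640 → 800 → 1000.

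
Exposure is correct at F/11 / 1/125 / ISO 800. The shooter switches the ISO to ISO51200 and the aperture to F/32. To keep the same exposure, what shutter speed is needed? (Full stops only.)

1/1000s

ISO: 800 → 1600 → 3200 → 6400 → 12800 → 25600 → 51200 — 6 stops raised (brighter).
Aperture: f/11 → f/16 → f/22 → f/32 — 3 stops smaller aperture (darker).
Net change so far: 3 stops brighter. Offset with the shutter speed: 1/125 → 1/250 → 1/500 → 1/1000.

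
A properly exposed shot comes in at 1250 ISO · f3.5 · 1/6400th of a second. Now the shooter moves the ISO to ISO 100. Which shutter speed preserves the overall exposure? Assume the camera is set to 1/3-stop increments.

1/500s

ISO: 1250 → 1000 → 800 → 640 → 500 → 400 → 320 → 250 → 200 → 160 → 125 → 100 — 3 2/3 stops dropped (darker).
Need 3 2/3 stops brighter from the shutter speed: 1/6400 → 1/5000 → 1/4000 → 1/3200 → 1/2500 → 1/2000 → 1/1600 → 1/1250 → 1/1000 → 1/800 → 1/640 → 1/500.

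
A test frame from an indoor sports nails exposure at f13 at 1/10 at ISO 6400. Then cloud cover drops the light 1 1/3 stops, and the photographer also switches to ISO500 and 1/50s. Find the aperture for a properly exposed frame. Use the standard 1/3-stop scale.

f/1.0

Scene light: 1 1/3 stops darker.
ISO: 6400 → 5000 → 4000 → 3200 → 2500 → 2000 → 1600 → 1250 → 1000 → 800 → 640 → 500 — 3 2/3 stops lower (darker).
Shutter speed: 1/10 → 1/13 → 1/15 → 1/20 → 1/25 → 1/30 → 1/40 → 1/50 — 2 1/3 stops faster (darker).
Net so far: 7 1/3 stops darker. Aperture: f/13 → f/11 → f/10 → f/9 → f/8 → f/7.1 → f/6.3 → f/5.6 → f/5 → f/4.5 → f/4 → f/3.5 → f/3.2 → f/2.8 → f/2.5 → f/2.2 → f/2 → f/1.8 → f/1.6 → f/1.4 → f/1.2 → f/1.1 → f/1.0.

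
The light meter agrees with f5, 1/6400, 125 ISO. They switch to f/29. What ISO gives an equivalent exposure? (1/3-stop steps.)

Aperture: f/5 → f/5.6 → f/6.3 → f/7.1 → f/8 → f/9 → f/10 → f/11 → f/13 → f/14 → f/16 → f/18 → f/20 → f/22 → f/25 → f/29 — 5 stops stopped down (darker).
Need 5 stops brighter from the ISO: 125 → 160 → 200 → 250 → 320 → 400 → 500 → 640 → 800 → 1000 → 1250 → 1600 → 2000 → 2500 → 3200 → 4000.

ISO 4000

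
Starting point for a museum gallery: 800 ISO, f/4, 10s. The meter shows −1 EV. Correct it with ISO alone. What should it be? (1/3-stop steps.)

Underexposed by 1 stop → need 1 stop brighter.
ISO: 800 → 1000 → 1250 → 1600.

ISO 1600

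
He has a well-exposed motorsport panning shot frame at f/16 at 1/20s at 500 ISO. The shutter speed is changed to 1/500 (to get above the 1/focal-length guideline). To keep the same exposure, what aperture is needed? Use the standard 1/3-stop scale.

Shutter speed: 1/20 → 1/25 → 1/30 → 1/40 → 1/50 → 1/60 → 1/80 → 1/100 → 1/125 → 1/160 → 1/200 → 1/250 → 1/320 → 1/400 → 1/500 — 4 2/3 stops shorter (darker).
Need 4 2/3 stops brighter from the aperture: f/16 → f/14 → f/13 → f/11 → f/10 → f/9 → f/8 → f/7.1 → f/6.3 → f/5.6 → f/5 → f/4.5 → f/4 → f/3.5 → f/3.2.

f/3.2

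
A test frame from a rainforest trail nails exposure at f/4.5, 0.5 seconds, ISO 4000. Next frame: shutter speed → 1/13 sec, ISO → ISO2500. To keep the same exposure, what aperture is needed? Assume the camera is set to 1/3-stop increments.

Shutter speed: 0.5 → 0.4 → 0.3 → 1/4 → 1/5 → 1/6 → 1/8 → 1/10 → 1/13 — 2 2/3 stops faster (darker).
ISO: 4000 → 3200 → 2500 — 2/3 stop dropped (darker).
Net change so far: 3 1/3 stops darker. Offset with the aperture: f/4.5 → f/4 → f/3.5 → f/3.2 → f/2.8 → f/2.5 → f/2.2 → f/2 → f/1.8 → f/1.6 → f/1.4.

f/1.4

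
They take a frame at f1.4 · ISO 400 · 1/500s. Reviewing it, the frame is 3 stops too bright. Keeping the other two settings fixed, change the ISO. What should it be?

ISO 50

Overexposed by 3 stops → need 3 stops darker.
ISO: 400 → 200 → 100 → 50.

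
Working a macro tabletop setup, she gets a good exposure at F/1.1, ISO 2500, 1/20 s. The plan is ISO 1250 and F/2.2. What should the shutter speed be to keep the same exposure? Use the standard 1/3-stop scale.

ISO: 2500 → 2000 → 1600 → 1250 — 1 stop lower (darker).
Aperture: f/1.1 → f/1.2 → f/1.4 → f/1.6 → f/1.8 → f/2 → f/2.2 — 2 stops smaller aperture (darker).
Net change so far: 3 stops darker. Offset with the shutter speed: 1/20 → 1/15 → 1/13 → 1/10 → 1/8 → 1/6 → 1/5 → 1/4 → 0.3 → 0.4.

0.4 s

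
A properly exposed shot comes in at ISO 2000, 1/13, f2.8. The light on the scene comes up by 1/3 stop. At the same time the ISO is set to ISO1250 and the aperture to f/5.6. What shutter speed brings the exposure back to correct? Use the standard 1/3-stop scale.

0.4 s

Scene light: 1/3 stop brighter.
ISO: 2000 → 1600 → 1250 — 2/3 stop lower (darker).
Aperture: f/2.8 → f/3.2 → f/3.5 → f/4 → f/4.5 → f/5 → f/5.6 — 2 stops smaller aperture (darker).
Net so far: 2 1/3 stops darker. Shutter speed: 1/13 → 1/10 → 1/8 → 1/6 → 1/5 → 1/4 → 0.3 → 0.4.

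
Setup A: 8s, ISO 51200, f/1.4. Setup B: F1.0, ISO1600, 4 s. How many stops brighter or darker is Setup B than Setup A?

Aperture: f/1.4 → f/1.0 — 1 stop opened up (brighter).
Shutter speed: 8 → 4 — 1 stop shorter (darker).
ISO: 51200 → 25600 → 12800 → 6400 → 3200 → 1600 — 5 stops lower (darker).
Net: +1 −1 −5 = −5 stops.

5 stops darker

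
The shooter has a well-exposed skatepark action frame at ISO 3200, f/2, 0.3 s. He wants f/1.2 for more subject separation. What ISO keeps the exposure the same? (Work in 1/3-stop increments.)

ISO 1250

Aperture: f/2 → f/1.8 → f/1.6 → f/1.4 → f/1.2 — 1 1/3 stops larger aperture (brighter).
Need 1 1/3 stops darker from the ISO: 3200 → 2500 → 2000 → 1600 → 1250.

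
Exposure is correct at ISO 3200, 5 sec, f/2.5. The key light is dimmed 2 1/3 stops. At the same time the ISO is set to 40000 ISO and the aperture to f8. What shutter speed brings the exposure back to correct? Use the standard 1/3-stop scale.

Scene light: 2 1/3 stops darker.
ISO: 3200 → 4000 → 5000 → 6400 → 8000 → 10000 → 12800 → 16000 → 20000 → 25600 → 32000 → 40000 — 3 2/3 stops raised (brighter).
Aperture: f/2.5 → f/2.8 → f/3.2 → f/3.5 → f/4 → f/4.5 → f/5 → f/5.6 → f/6.3 → f/7.1 → f/8 — 3 1/3 stops smaller aperture (darker).
Net so far: 2 stops darker. Shutter speed: 5 → 6 → 8 → 10 → 13 → 15 → 20.

20 s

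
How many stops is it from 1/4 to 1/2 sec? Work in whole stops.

1 stop

1/4 → 1/2 — count the steps: 1 stop.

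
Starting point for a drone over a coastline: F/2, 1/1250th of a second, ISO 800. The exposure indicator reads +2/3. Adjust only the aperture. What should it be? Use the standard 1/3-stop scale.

f/2.5

Overexposed by 2/3 stop → need 2/3 stop darker.
Aperture: f/2 → f/2.2 → f/2.5.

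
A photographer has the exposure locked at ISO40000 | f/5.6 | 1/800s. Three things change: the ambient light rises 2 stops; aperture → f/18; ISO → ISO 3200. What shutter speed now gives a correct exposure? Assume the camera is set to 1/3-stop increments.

1/25s

Scene light: 2 stops brighter.
Aperture: f/5.6 → f/6.3 → f/7.1 → f/8 → f/9 → f/10 → f/11 → f/13 → f/14 → f/16 → f/18 — 3 1/3 stops narrower (darker).
ISO: 40000 → 32000 → 25600 → 20000 → 16000 → 12800 → 10000 → 8000 → 6400 → 5000 → 4000 → 3200 — 3 2/3 stops lower (darker).
Net so far: 5 stops darker. Shutter speed: 1/800 → 1/640 → 1/500 → 1/400 → 1/320 → 1/250 → 1/200 → 1/160 → 1/125 → 1/100 → 1/80 → 1/60 → 1/50 → 1/40 → 1/30 → 1/25.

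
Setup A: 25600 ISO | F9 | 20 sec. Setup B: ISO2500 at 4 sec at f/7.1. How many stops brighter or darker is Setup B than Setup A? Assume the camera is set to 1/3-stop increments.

Aperture: f/9 → f/8 → f/7.1 — 2/3 stop wider (brighter).
Shutter speed: 20 → 15 → 13 → 10 → 8 → 6 → 5 → 4 — 2 1/3 stops shorter (darker).
ISO: 25600 → 20000 → 16000 → 12800 → 10000 → 8000 → 6400 → 5000 → 4000 → 3200 → 2500 — 3 1/3 stops dropped (darker).
Net: +2/3 −2 1/3 −3 1/3 = −5 stops.

5 stops darker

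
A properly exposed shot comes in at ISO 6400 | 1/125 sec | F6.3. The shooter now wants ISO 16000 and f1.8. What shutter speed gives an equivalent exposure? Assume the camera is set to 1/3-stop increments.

1/4000s

ISO: 6400 → 8000 → 10000 → 12800 → 16000 — 1 1/3 stops raised (brighter).
Aperture: f/6.3 → f/5.6 → f/5 → f/4.5 → f/4 → f/3.5 → f/3.2 → f/2.8 → f/2.5 → f/2.2 → f/2 → f/1.8 — 3 2/3 stops larger aperture (brighter).
Net change so far: 5 stops brighter. Offset with the shutter speed: 1/125 → 1/160 → 1/200 → 1/250 → 1/320 → 1/400 → 1/500 → 1/640 → 1/800 → 1/1000 → 1/1250 → 1/1600 → 1/2000 → 1/2500 → 1/3200 → 1/4000.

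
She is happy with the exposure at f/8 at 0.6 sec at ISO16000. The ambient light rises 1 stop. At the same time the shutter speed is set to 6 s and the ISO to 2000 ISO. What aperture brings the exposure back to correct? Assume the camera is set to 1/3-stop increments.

f/13

Scene light: 1 stop brighter.
Shutter speed: 0.6 → 0.8 → 1 → 1.3 → 1.6 → 2 → 2.5 → 3.2 → 4 → 5 → 6 — 3 1/3 stops longer (brighter).
ISO: 16000 → 12800 → 10000 → 8000 → 6400 → 5000 → 4000 → 3200 → 2500 → 2000 — 3 stops lower (darker).
Net so far: 1 1/3 stops brighter. Aperture: f/8 → f/9 → f/10 → f/11 → f/13.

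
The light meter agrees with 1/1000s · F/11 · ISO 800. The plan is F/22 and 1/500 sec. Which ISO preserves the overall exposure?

ISO 1600

Aperture: f/11 → f/16 → f/22 — 2 stops smaller aperture (darker).
Shutter speed: 1/1000 → 1/500 — 1 stop slower (brighter).
Net change so far: 1 stop darker. Offset with the ISO: 800 → 1600.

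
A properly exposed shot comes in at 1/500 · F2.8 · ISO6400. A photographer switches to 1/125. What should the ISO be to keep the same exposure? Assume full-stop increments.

ISO 1600

Shutter speed: 1/500 → 1/250 → 1/125 — 2 stops longer (brighter).
Need 2 stops darker from the ISO: 6400 → 3200 → 1600.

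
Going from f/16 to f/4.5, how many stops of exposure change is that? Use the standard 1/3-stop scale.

3 2/3 stops

f/16 → f/14 → f/13 → f/11 → f/10 → f/9 → f/8 → f/7.1 → f/6.3 → f/5.6 → f/5 → f/4.5 — count the steps: 11 third-stops = 3 2/3 stops.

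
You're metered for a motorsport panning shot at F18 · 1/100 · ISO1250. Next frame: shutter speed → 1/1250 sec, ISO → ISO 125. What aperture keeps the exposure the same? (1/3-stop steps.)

Shutter speed: 1/100 → 1/125 → 1/160 → 1/200 → 1/250 → 1/320 → 1/400 → 1/500 → 1/640 → 1/800 → 1/1000 → 1/1250 — 3 2/3 stops faster (darker).
ISO: 1250 → 1000 → 800 → 640 → 500 → 400 → 320 → 250 → 200 → 160 → 125 — 3 1/3 stops dropped (darker).
Net change so far: 7 stops darker. Offset with the aperture: f/18 → f/16 → f/14 → f/13 → f/11 → f/10 → f/9 → f/8 → f/7.1 → f/6.3 → f/5.6 → f/5 → f/4.5 → f/4 → f/3.5 → f/3.2 → f/2.8 → f/2.5 → f/2.2 → f/2 → f/1.8 → f/1.6.

f/1.6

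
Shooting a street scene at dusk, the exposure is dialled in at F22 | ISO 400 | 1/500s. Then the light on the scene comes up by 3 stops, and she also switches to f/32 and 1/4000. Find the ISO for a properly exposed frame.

Scene light: 3 stops brighter.
Aperture: f/22 → f/32 — 1 stop stopped down (darker).
Shutter speed: 1/500 → 1/1000 → 1/2000 → 1/4000 — 3 stops faster (darker).
Net so far: 1 stop darker. ISO: 400 → 800.

ISO 800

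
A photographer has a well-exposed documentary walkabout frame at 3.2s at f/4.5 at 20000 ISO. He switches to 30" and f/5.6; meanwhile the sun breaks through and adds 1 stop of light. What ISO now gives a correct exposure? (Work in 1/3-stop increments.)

Scene light: 1 stop brighter.
Shutter speed: 3.2 → 4 → 5 → 6 → 8 → 10 → 13 → 15 → 20 → 25 → 30 — 3 1/3 stops slower (brighter).
Aperture: f/4.5 → f/5 → f/5.6 — 2/3 stop stopped down (darker).
Net so far: 3 2/3 stops brighter. ISO: 20000 → 16000 → 12800 → 10000 → 8000 → 6400 → 5000 → 4000 → 3200 → 2500 → 2000 → 1600.

ISO 1600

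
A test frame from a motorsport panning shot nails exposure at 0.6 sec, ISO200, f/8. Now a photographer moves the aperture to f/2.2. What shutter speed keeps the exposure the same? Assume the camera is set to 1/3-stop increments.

Aperture: f/8 → f/7.1 → f/6.3 → f/5.6 → f/5 → f/4.5 → f/4 → f/3.5 → f/3.2 → f/2.8 → f/2.5 → f/2.2 — 3 2/3 stops larger aperture (brighter).
Need 3 2/3 stops darker from the shutter speed: 0.6 → 0.5 → 0.4 → 0.3 → 1/4 → 1/5 → 1/6 → 1/8 → 1/10 → 1/13 → 1/15 → 1/20.

1/20s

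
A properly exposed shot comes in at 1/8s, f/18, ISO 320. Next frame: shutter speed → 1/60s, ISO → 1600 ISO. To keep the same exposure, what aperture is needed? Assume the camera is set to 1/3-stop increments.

f/14

Shutter speed: 1/8 → 1/10 → 1/13 → 1/15 → 1/20 → 1/25 → 1/30 → 1/40 → 1/50 → 1/60 — 3 stops faster (darker).
ISO: 320 → 400 → 500 → 640 → 800 → 1000 → 1250 → 1600 — 2 1/3 stops raised (brighter).
Net change so far: 2/3 stop darker. Offset with the aperture: f/18 → f/16 → f/14.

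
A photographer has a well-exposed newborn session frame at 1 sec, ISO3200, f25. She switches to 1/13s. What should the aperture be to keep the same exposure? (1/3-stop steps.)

Shutter speed: 1 → 0.8 → 0.6 → 0.5 → 0.4 → 0.3 → 1/4 → 1/5 → 1/6 → 1/8 → 1/10 → 1/13 — 3 2/3 stops faster (darker).
Need 3 2/3 stops brighter from the aperture: f/25 → f/22 → f/20 → f/18 → f/16 → f/14 → f/13 → f/11 → f/10 → f/9 → f/8 → f/7.1.

f/7.1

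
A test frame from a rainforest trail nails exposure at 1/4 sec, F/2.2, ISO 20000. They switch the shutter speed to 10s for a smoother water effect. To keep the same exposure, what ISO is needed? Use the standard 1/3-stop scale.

ISO 500

Shutter speed: 1/4 → 0.3 → 0.4 → 0.5 → 0.6 → 0.8 → 1 → 1.3 → 1.6 → 2 → 2.5 → 3.2 → 4 → 5 → 6 → 8 → 10 — 5 1/3 stops slower (brighter).
Need 5 1/3 stops darker from the ISO: 20000 → 16000 → 12800 → 10000 → 8000 → 6400 → 5000 → 4000 → 3200 → 2500 → 2000 → 1600 → 1250 → 1000 → 800 → 640 → 500.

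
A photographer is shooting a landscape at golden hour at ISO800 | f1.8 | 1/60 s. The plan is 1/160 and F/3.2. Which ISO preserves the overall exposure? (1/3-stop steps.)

ISO 6400

Shutter speed: 1/60 → 1/80 → 1/100 → 1/125 → 1/160 — 1 1/3 stops shorter (darker).
Aperture: f/1.8 → f/2 → f/2.2 → f/2.5 → f/2.8 → f/3.2 — 1 2/3 stops narrower (darker).
Net change so far: 3 stops darker. Offset with the ISO: 800 → 1000 → 1250 → 1600 → 2000 → 2500 → 3200 → 4000 → 5000 → 6400.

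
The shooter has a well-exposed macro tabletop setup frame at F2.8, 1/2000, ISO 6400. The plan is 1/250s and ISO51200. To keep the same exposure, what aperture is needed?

f/22

Shutter speed: 1/2000 → 1/1000 → 1/500 → 1/250 — 3 stops slower (brighter).
ISO: 6400 → 12800 → 25600 → 51200 — 3 stops raised (brighter).
Net change so far: 6 stops brighter. Offset with the aperture: f/2.8 → f/4 → f/5.6 → f/8 → f/11 → f/16 → f/22.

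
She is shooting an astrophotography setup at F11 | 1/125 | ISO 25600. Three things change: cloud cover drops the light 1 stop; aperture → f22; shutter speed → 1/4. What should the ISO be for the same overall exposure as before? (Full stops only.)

Scene light: 1 stop darker.
Aperture: f/11 → f/16 → f/22 — 2 stops narrower (darker).
Shutter speed: 1/125 → 1/60 → 1/30 → 1/15 → 1/8 → 1/4 — 5 stops longer (brighter).
Net so far: 2 stops brighter. ISO: 25600 → 12800 → 6400.

ISO 6400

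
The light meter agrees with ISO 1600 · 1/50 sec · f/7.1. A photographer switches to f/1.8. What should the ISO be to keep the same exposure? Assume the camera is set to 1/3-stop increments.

Aperture: f/7.1 → f/6.3 → f/5.6 → f/5 → f/4.5 → f/4 → f/3.5 → f/3.2 → f/2.8 → f/2.5 → f/2.2 → f/2 → f/1.8 — 4 stops wider (brighter).
Need 4 stops darker from the ISO: 1600 → 1250 → 1000 → 800 → 640 → 500 → 400 → 320 → 250 → 200 → 160 → 125 → 100.

ISO 100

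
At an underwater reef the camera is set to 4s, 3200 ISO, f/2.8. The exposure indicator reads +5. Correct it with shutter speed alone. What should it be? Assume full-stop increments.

Overexposed by 5 stops → need 5 stops darker.
Shutter speed: 4 → 2 → 1 → 1/2 → 1/4 → 1/8.

1/8s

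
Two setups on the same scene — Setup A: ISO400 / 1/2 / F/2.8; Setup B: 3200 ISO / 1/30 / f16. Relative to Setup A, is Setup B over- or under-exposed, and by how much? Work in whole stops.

6 stops darker

Aperture: f/2.8 → f/4 → f/5.6 → f/8 → f/11 → f/16 — 5 stops smaller aperture (darker).
Shutter speed: 1/2 → 1/4 → 1/8 → 1/15 → 1/30 — 4 stops shorter (darker).
ISO: 400 → 800 → 1600 → 3200 — 3 stops higher (brighter).
Net: −5 −4 +3 = −6 stops.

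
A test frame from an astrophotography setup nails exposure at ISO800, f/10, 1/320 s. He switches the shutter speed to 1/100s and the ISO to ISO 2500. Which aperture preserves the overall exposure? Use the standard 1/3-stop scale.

Shutter speed: 1/320 → 1/250 → 1/200 → 1/160 → 1/125 → 1/100 — 1 2/3 stops longer (brighter).
ISO: 800 → 1000 → 1250 → 1600 → 2000 → 2500 — 1 2/3 stops raised (brighter).
Net change so far: 3 1/3 stops brighter. Offset with the aperture: f/10 → f/11 → f/13 → f/14 → f/16 → f/18 → f/20 → f/22 → f/25 → f/29 → f/32.

f/32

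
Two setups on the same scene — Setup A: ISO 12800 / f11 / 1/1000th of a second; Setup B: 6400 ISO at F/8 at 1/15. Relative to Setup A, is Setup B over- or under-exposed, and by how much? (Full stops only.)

Aperture: f/11 → f/8 — 1 stop larger aperture (brighter).
Shutter speed: 1/1000 → 1/500 → 1/250 → 1/125 → 1/60 → 1/30 → 1/15 — 6 stops longer (brighter).
ISO: 12800 → 6400 — 1 stop lower (darker).
Net: +1 +6 −1 = +6 stops.

6 stops brighter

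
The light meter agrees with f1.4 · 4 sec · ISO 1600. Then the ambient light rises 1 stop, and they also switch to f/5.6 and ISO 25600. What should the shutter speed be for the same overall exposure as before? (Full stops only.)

Scene light: 1 stop brighter.
Aperture: f/1.4 → f/2 → f/2.8 → f/4 → f/5.6 — 4 stops smaller aperture (darker).
ISO: 1600 → 3200 → 6400 → 12800 → 25600 — 4 stops higher (brighter).
Net so far: 1 stop brighter. Shutter speed: 4 → 2.

2 s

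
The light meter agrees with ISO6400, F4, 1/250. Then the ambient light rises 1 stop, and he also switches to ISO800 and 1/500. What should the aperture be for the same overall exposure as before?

Scene light: 1 stop brighter.
ISO: 6400 → 3200 → 1600 → 800 — 3 stops dropped (darker).
Shutter speed: 1/250 → 1/500 — 1 stop faster (darker).
Net so far: 3 stops darker. Aperture: f/4 → f/2.8 → f/2 → f/1.4.

f/1.4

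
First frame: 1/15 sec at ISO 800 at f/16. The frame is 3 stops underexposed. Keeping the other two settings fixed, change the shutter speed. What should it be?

Underexposed by 3 stops → need 3 stops brighter.
Shutter speed: 1/15 → 1/8 → 1/4 → 1/2.

1/2s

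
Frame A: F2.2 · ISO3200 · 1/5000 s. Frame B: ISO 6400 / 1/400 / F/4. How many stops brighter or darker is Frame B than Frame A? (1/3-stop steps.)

3 stops brighter

Aperture: f/2.2 → f/2.5 → f/2.8 → f/3.2 → f/3.5 → f/4 — 1 2/3 stops stopped down (darker).
Shutter speed: 1/5000 → 1/4000 → 1/3200 → 1/2500 → 1/2000 → 1/1600 → 1/1250 → 1/1000 → 1/800 → 1/640 → 1/500 → 1/400 — 3 2/3 stops slower (brighter).
ISO: 3200 → 4000 → 5000 → 6400 — 1 stop raised (brighter).
Net: −1 2/3 +3 2/3 +1 = +3 stops.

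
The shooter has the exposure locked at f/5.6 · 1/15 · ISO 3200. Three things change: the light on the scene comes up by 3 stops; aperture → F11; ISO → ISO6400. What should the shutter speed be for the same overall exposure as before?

Scene light: 3 stops brighter.
Aperture: f/5.6 → f/8 → f/11 — 2 stops smaller aperture (darker).
ISO: 3200 → 6400 — 1 stop higher (brighter).
Net so far: 2 stops brighter. Shutter speed: 1/15 → 1/30 → 1/60.

1/60s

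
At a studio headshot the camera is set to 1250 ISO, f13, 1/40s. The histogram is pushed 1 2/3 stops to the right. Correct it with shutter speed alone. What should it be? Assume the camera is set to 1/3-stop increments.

1/125s

Overexposed by 1 2/3 stops → need 1 2/3 stops darker.
Shutter speed: 1/40 → 1/50 → 1/60 → 1/80 → 1/100 → 1/125.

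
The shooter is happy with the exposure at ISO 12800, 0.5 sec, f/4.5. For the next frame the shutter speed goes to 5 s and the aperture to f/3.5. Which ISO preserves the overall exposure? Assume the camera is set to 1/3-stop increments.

Shutter speed: 0.5 → 0.6 → 0.8 → 1 → 1.3 → 1.6 → 2 → 2.5 → 3.2 → 4 → 5 — 3 1/3 stops slower (brighter).
Aperture: f/4.5 → f/4 → f/3.5 — 2/3 stop wider (brighter).
Net change so far: 4 stops brighter. Offset with the ISO: 12800 → 10000 → 8000 → 6400 → 5000 → 4000 → 3200 → 2500 → 2000 → 1600 → 1250 → 1000 → 800.

ISO 800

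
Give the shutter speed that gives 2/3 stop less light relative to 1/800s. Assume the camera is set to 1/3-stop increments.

Shutter speed: 1/800 → 1/1000 → 1/1250 — 2/3 stop shorter (darker).

1/1250s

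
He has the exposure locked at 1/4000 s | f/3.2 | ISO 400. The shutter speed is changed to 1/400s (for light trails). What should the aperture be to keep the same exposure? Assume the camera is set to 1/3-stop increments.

Shutter speed: 1/4000 → 1/3200 → 1/2500 → 1/2000 → 1/1600 → 1/1250 → 1/1000 → 1/800 → 1/640 → 1/500 → 1/400 — 3 1/3 stops slower (brighter).
Need 3 1/3 stops darker from the aperture: f/3.2 → f/3.5 → f/4 → f/4.5 → f/5 → f/5.6 → f/6.3 → f/7.1 → f/8 → f/9 → f/10.

f/10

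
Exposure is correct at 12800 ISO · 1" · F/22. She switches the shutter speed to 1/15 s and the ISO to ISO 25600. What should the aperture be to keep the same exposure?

Shutter speed: 1 → 1/2 → 1/4 → 1/8 → 1/15 — 4 stops faster (darker).
ISO: 12800 → 25600 — 1 stop raised (brighter).
Net change so far: 3 stops darker. Offset with the aperture: f/22 → f/16 → f/11 → f/8.

f/8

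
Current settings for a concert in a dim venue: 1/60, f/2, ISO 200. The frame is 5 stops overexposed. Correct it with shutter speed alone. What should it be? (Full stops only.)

Overexposed by 5 stops → need 5 stops darker.
Shutter speed: 1/60 → 1/125 → 1/250 → 1/500 → 1/1000 → 1/2000.

1/2000s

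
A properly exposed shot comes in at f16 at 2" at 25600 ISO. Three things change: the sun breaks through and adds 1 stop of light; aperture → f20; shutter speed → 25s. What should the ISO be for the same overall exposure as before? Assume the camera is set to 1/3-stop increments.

ISO 1600

Scene light: 1 stop brighter.
Aperture: f/16 → f/18 → f/20 — 2/3 stop narrower (darker).
Shutter speed: 2 → 2.5 → 3.2 → 4 → 5 → 6 → 8 → 10 → 13 → 15 → 20 → 25 — 3 2/3 stops slower (brighter).
Net so far: 4 stops brighter. ISO: 25600 → 20000 → 16000 → 12800 → 10000 → 8000 → 6400 → 5000 → 4000 → 3200 → 2500 → 2000 → 1600.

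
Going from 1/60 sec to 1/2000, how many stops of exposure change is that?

5 stops

1/60 → 1/125 → 1/250 → 1/500 → 1/1000 → 1/2000 — count the steps: 5 stops.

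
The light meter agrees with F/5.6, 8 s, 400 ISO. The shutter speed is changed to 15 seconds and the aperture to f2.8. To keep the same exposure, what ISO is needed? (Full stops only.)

Shutter speed: 8 → 15 — 1 stop longer (brighter).
Aperture: f/5.6 → f/4 → f/2.8 — 2 stops larger aperture (brighter).
Net change so far: 3 stops brighter. Offset with the ISO: 400 → 200 → 100 → 50.

ISO 50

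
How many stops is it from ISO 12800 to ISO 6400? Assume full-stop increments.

1 stop

12800 → 6400 — count the steps: 1 stop.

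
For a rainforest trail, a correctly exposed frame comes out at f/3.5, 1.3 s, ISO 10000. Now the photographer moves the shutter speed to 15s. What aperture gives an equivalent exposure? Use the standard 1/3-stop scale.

f/13

Shutter speed: 1.3 → 1.6 → 2 → 2.5 → 3.2 → 4 → 5 → 6 → 8 → 10 → 13 → 15 — 3 2/3 stops slower (brighter).
Need 3 2/3 stops darker from the aperture: f/3.5 → f/4 → f/4.5 → f/5 → f/5.6 → f/6.3 → f/7.1 → f/8 → f/9 → f/10 → f/11 → f/13.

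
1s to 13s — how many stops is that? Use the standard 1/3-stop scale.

3 2/3 stops

1 → 1.3 → 1.6 → 2 → 2.5 → 3.2 → 4 → 5 → 6 → 8 → 10 → 13 — count the steps: 11 third-stops = 3 2/3 stops.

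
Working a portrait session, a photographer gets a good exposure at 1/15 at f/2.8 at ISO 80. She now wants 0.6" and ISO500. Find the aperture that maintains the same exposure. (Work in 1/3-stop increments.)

Shutter speed: 1/15 → 1/13 → 1/10 → 1/8 → 1/6 → 1/5 → 1/4 → 0.3 → 0.4 → 0.5 → 0.6 — 3 1/3 stops slower (brighter).
ISO: 80 → 100 → 125 → 160 → 200 → 250 → 320 → 400 → 500 — 2 2/3 stops raised (brighter).
Net change so far: 6 stops brighter. Offset with the aperture: f/2.8 → f/3.2 → f/3.5 → f/4 → f/4.5 → f/5 → f/5.6 → f/6.3 → f/7.1 → f/8 → f/9 → f/10 → f/11 → f/13 → f/14 → f/16 → f/18 → f/20 → f/22.

f/22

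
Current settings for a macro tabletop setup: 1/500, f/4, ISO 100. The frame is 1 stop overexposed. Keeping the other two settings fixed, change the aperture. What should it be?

f/5.6

Overexposed by 1 stop → need 1 stop darker.
Aperture: f/4 → f/5.6.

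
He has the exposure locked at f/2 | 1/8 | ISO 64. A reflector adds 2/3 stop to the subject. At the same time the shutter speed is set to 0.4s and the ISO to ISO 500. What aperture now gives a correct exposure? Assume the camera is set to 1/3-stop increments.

Scene light: 2/3 stop brighter.
Shutter speed: 1/8 → 1/6 → 1/5 → 1/4 → 0.3 → 0.4 — 1 2/3 stops longer (brighter).
ISO: 64 → 80 → 100 → 125 → 160 → 200 → 250 → 320 → 400 → 500 — 3 stops higher (brighter).
Net so far: 5 1/3 stops brighter. Aperture: f/2 → f/2.2 → f/2.5 → f/2.8 → f/3.2 → f/3.5 → f/4 → f/4.5 → f/5 → f/5.6 → f/6.3 → f/7.1 → f/8 → f/9 → f/10 → f/11 → f/13.

f/13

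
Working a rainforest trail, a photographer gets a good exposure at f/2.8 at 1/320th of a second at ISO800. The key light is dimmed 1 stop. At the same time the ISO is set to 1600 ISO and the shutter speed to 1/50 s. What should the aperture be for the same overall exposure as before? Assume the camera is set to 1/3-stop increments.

f/7.1

Scene light: 1 stop darker.
ISO: 800 → 1000 → 1250 → 1600 — 1 stop raised (brighter).
Shutter speed: 1/320 → 1/250 → 1/200 → 1/160 → 1/125 → 1/100 → 1/80 → 1/60 → 1/50 — 2 2/3 stops longer (brighter).
Net so far: 2 2/3 stops brighter. Aperture: f/2.8 → f/3.2 → f/3.5 → f/4 → f/4.5 → f/5 → f/5.6 → f/6.3 → f/7.1.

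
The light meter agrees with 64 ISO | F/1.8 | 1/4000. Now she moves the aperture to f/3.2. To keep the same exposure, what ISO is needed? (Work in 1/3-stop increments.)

ISO 200

Aperture: f/1.8 → f/2 → f/2.2 → f/2.5 → f/2.8 → f/3.2 — 1 2/3 stops smaller aperture (darker).
Need 1 2/3 stops brighter from the ISO: 64 → 80 → 100 → 125 → 160 → 200.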